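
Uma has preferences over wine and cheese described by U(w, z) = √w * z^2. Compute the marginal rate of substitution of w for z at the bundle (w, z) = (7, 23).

MU_w = 0.5·w^(-0.5)·z^2 and MU_z = 2·√w·z.
MRS = MU_w/MU_z = (0.25)·z/w.
At (7, 23): MRS = 23/28.
The indifference curve has slope −23/28 at this bundle.

MRS = 23/28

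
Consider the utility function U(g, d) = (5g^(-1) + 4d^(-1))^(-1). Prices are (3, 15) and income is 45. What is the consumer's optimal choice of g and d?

g* = 5, d* = 2

For CES with ρ = -1, MRS = (5/4)·(d/g)^2.
Tangency: set MRS = p_g/p_d = 3/15 = 0.2.
So (d/g)^2 = 4/25; taking the square root, d/g = 0.4, i.e. d = 0.4·g.
Substitute into the budget 3·g + 15·d = 45: 9·g = 45, so g* = 5 and d* = 0.4·5 = 2.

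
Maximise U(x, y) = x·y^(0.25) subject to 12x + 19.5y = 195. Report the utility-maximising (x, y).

MU_x = y^(0.25) and MU_y = 0.25·x·y^(-0.75).
MRS = MU_x/MU_y = (4)·y/x.
Tangency: set MRS = p_x/p_y = 12/19.5 = 8/13.
So (4)·y/x = 8/13, i.e. y = (2/13)·x.
Substitute into the budget 12·x + 19.5·y = 195: 15·x = 195, so x* = 13.
Then y* = (2/13)·13 = 2.

x* = 13, y* = 2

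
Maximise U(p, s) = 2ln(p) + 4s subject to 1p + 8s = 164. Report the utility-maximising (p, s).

MU_p = 2/p, MU_s = 4.
MRS = 2/p ÷ 4.
Tangency: set MRS = p_p/p_s = 1/8 = 0.125.
MRS depends only on p: 0.5/p = 0.125 ⇒ p* = 0.5/0.125 = 4.
From the budget, 8·s = 164 − 1·4 = 160, so s* = 20.

p* = 4, s* = 20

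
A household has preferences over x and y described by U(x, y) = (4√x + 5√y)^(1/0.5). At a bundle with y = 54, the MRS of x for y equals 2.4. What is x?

x = 6

For CES with ρ = 0.5, MRS = (4/5)·√(y/x).
Setting (4/5)·√(54/x) = 2.4 gives √(54/x) = 3, so 54/x = 9 and x = 6.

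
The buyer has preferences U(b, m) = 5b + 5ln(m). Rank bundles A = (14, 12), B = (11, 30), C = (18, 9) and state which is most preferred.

Evaluate utility at each bundle:
U(A) = 82.425.
U(B) = 72.006.
U(C) = 100.986.
Highest utility is C, so C ≻ A ≻ B.

Bundle C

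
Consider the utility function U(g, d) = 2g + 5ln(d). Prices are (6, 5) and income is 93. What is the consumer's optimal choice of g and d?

g* = 13, d* = 3

MU_g = 2, MU_d = 5/d.
MRS = 2 ÷ (5/d).
Tangency: set MRS = p_g/p_d = 6/5 = 1.2.
MRS depends only on d: 0.4·d = 1.2 ⇒ d* = 1.2/0.4 = 3.
From the budget, 6·g = 93 − 5·3 = 78, so g* = 13.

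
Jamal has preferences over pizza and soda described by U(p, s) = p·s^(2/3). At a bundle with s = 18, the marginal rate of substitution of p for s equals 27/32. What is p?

p = 32

MU_p = s^(2/3) and MU_s = 2/3·p·s^(-1/3).
MRS = MU_p/MU_s = (1.5)·s/p.
Substitute s = 18: MRS = 27/p. Setting 27/p = 27/32 gives p = 27/(27/32) = 32.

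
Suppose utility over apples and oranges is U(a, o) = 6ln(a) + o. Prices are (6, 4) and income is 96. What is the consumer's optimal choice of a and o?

MU_a = 6/a, MU_o = 1.
MRS = 6/a ÷ 1.
Tangency: set MRS = p_a/p_o = 6/4 = 1.5.
MRS depends only on a: 6/a = 1.5 ⇒ a* = 6/1.5 = 4.
From the budget, 4·o = 96 − 6·4 = 72, so o* = 18.

a* = 4, o* = 18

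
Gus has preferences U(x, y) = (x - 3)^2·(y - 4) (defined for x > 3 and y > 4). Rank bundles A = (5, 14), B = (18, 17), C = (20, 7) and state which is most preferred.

Bundle B

Evaluate utility at each bundle:
U(A) = 40.
U(B) = 2925.
U(C) = 867.
Highest utility is B, so B ≻ C ≻ A.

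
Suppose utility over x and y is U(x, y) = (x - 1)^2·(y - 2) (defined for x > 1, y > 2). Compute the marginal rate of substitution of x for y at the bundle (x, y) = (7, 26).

MRS = 8

MU_x = 2·(x−1)·(y−2), MU_y = (x−1)^2.
MRS = (2/1)·(y−2)/(x−1).
At (7, 26): MRS = 8.
So at (7, 26) the consumer would give up 8 units of y for one more unit of x.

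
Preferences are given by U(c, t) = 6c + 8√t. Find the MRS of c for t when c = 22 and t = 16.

MU_c = 6, MU_t = 8/(2√t).
MRS = 6 ÷ (8/(2√t)).
At (22, 16): MRS = 6.
That is, one extra unit of c is worth 6 units of t at the margin.

MRS = 6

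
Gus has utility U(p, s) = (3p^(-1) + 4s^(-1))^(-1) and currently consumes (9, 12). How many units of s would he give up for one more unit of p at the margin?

For CES with ρ = -1, MRS = (3/4)·(s/p)^2.
At (9, 12): MRS = 4/3.
That is, one extra unit of p is worth 4/3 units of s at the margin.

MRS = 4/3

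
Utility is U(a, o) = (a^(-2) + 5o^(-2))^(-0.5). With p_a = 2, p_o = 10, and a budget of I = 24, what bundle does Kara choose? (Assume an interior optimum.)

For CES with ρ = -2, MRS = (1/5)·(o/a)^3.
Tangency: set MRS = p_a/p_o = 2/10 = 0.2.
So (o/a)^3 = 1; taking the cube root, o/a = 1, i.e. o = a.
Substitute into the budget 2·a + 10·o = 24: 12·a = 24, so a* = 2 and o* = 2.

a* = 2, o* = 2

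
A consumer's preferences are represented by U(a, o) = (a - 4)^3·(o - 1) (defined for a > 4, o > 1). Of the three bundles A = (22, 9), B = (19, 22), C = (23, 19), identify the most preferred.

Evaluate utility at each bundle:
U(A) = 46656.
U(B) = 70875.
U(C) = 123462.
Highest utility is C, so C ≻ B ≻ A.

Bundle C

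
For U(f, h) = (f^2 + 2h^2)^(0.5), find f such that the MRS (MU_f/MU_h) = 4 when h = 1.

f = 8

For CES with ρ = 2, MRS = (1/2)·(h/f)^(-1).
Setting (1/2)·(1/f)^(-1) = 4 gives (1/f)^(-1) = 8, so 1/f = 0.125 and f = 8.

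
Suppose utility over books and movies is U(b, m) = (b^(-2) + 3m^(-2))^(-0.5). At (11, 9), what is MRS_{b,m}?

For CES with ρ = -2, MRS = (1/3)·(m/b)^3.
At (11, 9): MRS = 243/1331.
So at (11, 9) the consumer would give up 243/1331 units of m for one more unit of b.

MRS = 243/1331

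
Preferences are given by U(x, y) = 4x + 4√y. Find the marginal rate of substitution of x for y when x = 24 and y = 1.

MRS = 2

MU_x = 4, MU_y = 4/(2√y).
MRS = 4 ÷ (4/(2√y)).
At (24, 1): MRS = 2.
So at (24, 1) the consumer would give up 2 units of y for one more unit of x.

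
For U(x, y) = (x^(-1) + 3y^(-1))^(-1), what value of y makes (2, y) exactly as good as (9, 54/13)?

U depends on (x, y) only through S = x^(-1) + 3y^(-1), so equal utility means equal S. At (9, 54/13): S = 5/6.
With x = 2: 2^(-1) = 0.5, so 3y^(-1) = 5/6 − 0.5 = 1/3, i.e. y^(-1) = 1/9.
Hence y = 1/(1/9) = 9.
Check: U(2, 9) = 1.2.

y = 9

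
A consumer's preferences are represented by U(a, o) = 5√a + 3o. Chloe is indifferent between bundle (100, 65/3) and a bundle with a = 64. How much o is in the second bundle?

U(100, 65/3) = 115.
Set U(64, o) = 115 and solve.
With a = 64: √64 = 8, so 3o = 115 − 5·8 = 75 and o = 25.
Check: U(64, 25) = 115.

o = 25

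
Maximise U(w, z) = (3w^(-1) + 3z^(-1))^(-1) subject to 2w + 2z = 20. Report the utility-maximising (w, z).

w* = 5, z* = 5

For CES with ρ = -1, MRS = (z/w)^2.
Tangency: set MRS = p_w/p_z = 2/2 = 1.
So (z/w)^2 = 1; taking the square root, z/w = 1, i.e. z = w.
Substitute into the budget 2·w + 2·z = 20: 4·w = 20, so w* = 5 and z* = 5.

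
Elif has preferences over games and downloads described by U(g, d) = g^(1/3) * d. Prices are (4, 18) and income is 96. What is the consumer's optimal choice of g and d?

g* = 6, d* = 4

MU_g = 1/3·g^(-2/3)·d and MU_d = g^(1/3).
MRS = MU_g/MU_d = (1/3)·d/g.
Tangency: set MRS = p_g/p_d = 4/18 = 2/9.
So (1/3)·d/g = 2/9, i.e. d = (2/3)·g.
Substitute into the budget 4·g + 18·d = 96: 16·g = 96, so g* = 6.
Then d* = (2/3)·6 = 4.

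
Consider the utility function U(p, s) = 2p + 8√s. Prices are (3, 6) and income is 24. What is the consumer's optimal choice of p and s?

p* = 6, s* = 1

MU_p = 2, MU_s = 8/(2√s).
MRS = 2 ÷ (8/(2√s)).
Tangency: set MRS = p_p/p_s = 3/6 = 0.5.
MRS depends only on s: 0.5·√s = 0.5 ⇒ √s = 0.5/0.5 = 1 ⇒ s* = 1.
From the budget, 3·p = 24 − 6·1 = 18, so p* = 6.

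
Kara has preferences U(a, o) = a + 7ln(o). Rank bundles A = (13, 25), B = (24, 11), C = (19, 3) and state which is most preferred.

Bundle B

Evaluate utility at each bundle:
U(A) = 35.532.
U(B) = 40.785.
U(C) = 26.690.
Highest utility is B, so B ≻ A ≻ C.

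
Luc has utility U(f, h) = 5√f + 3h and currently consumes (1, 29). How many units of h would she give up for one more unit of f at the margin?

MRS = 5/6

MU_f = 5/(2√f), MU_h = 3.
MRS = 5/(2√f) ÷ 3.
At (1, 29): MRS = 5/6.
The indifference curve has slope −5/6 at this bundle.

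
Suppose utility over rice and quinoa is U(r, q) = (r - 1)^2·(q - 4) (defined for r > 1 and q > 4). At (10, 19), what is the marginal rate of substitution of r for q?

MU_r = 2·(r−1)·(q−4), MU_q = (r−1)^2.
MRS = (2/1)·(q−4)/(r−1).
At (10, 19): MRS = 10/3.
That is, one extra unit of r is worth 10/3 units of q at the margin.

MRS = 10/3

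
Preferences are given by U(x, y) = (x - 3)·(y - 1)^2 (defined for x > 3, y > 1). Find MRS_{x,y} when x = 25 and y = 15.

MU_x = (y−1)^2, MU_y = 2·(x−3)·(y−1).
MRS = (1/2)·(y−1)/(x−3).
At (25, 15): MRS = 7/22.
The indifference curve has slope −7/22 at this bundle.

MRS = 7/22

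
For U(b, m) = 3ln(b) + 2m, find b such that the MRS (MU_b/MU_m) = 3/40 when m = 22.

MU_b = 3/b, MU_m = 2.
MRS = 3/b ÷ 2.
MRS depends only on b: 1.5/b = 3/40 ⇒ b = 1.5/(3/40) = 20.

b = 20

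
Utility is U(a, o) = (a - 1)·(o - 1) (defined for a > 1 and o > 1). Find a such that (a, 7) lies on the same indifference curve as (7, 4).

U(7, 4) = 18.
Set U(a, 7) = 18 and solve.
With o = 7: (7 − 1) = 6, so (a − 1) = 18/6 = 3.
So a = 1 + 3 = 4.
Check: U(4, 7) = 18.

a = 4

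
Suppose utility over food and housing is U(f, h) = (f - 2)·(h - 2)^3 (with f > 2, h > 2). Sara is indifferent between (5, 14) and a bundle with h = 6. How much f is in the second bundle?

f = 83

U(5, 14) = 5184.
Set U(f, 6) = 5184 and solve.
With h = 6: (6 − 2)^3 = 64, so (f − 2) = 5184/64 = 81.
So f = 2 + 81 = 83.
Check: U(83, 6) = 5184.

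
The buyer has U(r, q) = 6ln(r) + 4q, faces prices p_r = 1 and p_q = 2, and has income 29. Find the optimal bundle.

r* = 3, q* = 13

MU_r = 6/r, MU_q = 4.
MRS = 6/r ÷ 4.
Tangency: set MRS = p_r/p_q = 1/2 = 0.5.
MRS depends only on r: 1.5/r = 0.5 ⇒ r* = 1.5/0.5 = 3.
From the budget, 2·q = 29 − 1·3 = 26, so q* = 13.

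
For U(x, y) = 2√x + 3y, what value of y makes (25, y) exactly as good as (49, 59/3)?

U(49, 59/3) = 73.
Set U(25, y) = 73 and solve.
With x = 25: √25 = 5, so 3y = 73 − 2·5 = 63 and y = 21.
Check: U(25, 21) = 73.

y = 21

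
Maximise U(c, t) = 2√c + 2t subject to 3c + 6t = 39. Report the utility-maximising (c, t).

c* = 1, t* = 6

MU_c = 2/(2√c), MU_t = 2.
MRS = 2/(2√c) ÷ 2.
Tangency: set MRS = p_c/p_t = 3/6 = 0.5.
MRS depends only on c: 0.5/√c = 0.5 ⇒ √c = 0.5/0.5 = 1 ⇒ c* = 1.
From the budget, 6·t = 39 − 3·1 = 36, so t* = 6.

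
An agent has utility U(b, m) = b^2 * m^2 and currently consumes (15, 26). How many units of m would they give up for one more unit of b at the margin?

MRS = 26/15

MU_b = 2·b·m^2 and MU_m = 2·b^2·m.
MRS = MU_b/MU_m = m/b.
At (15, 26): MRS = 26/15.
That is, one extra unit of b is worth 26/15 units of m at the margin.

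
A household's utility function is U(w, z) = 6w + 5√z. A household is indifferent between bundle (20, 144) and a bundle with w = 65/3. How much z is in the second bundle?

U(20, 144) = 180.
Set U(65/3, z) = 180 and solve.
With w = 65/3: 5√z = 180 − 6·65/3 = 50, so √z = 10 and z = 100.
Check: U(65/3, 100) = 180.

z = 100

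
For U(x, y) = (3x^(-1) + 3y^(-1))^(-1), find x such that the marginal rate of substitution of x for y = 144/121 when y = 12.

x = 11

For CES with ρ = -1, MRS = (y/x)^2.
Setting (12/x)^2 = 144/121 gives 12/x = 12/11 and x = 11.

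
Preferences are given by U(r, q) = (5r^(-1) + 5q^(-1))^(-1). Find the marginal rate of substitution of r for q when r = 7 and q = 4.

MRS = 16/49

For CES with ρ = -1, MRS = (q/r)^2.
At (7, 4): MRS = 16/49.
So at (7, 4) the consumer would give up 16/49 units of q for one more unit of r.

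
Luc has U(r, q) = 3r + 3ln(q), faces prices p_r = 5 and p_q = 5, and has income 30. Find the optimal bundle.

MU_r = 3, MU_q = 3/q.
MRS = 3 ÷ (3/q).
Tangency: set MRS = p_r/p_q = 5/5 = 1.
MRS depends only on q: q = 1 ⇒ q* = 1.
From the budget, 5·r = 30 − 5·1 = 25, so r* = 5.

r* = 5, q* = 1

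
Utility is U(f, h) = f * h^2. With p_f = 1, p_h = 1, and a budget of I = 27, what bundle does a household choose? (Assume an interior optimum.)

MU_f = h^2 and MU_h = 2·f·h.
MRS = MU_f/MU_h = (1/2)·h/f.
Tangency: set MRS = p_f/p_h = 1/1 = 1.
So (1/2)·h/f = 1, i.e. h = 2·f.
Substitute into the budget 1·f + 1·h = 27: 3·f = 27, so f* = 9.
Then h* = 2·9 = 18.

f* = 9, h* = 18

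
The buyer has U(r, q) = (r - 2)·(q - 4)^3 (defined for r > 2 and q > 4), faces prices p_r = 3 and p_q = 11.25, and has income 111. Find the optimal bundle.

MU_r = (q−4)^3, MU_q = 3·(r−2)·(q−4)^2.
MRS = (1/3)·(q−4)/(r−2).
Tangency: set MRS = p_r/p_q = 3/11.25 = 4/15.
So (1/3)·(q − 4)/(r − 2) = 4/15, i.e. (q − 4) = 0.8·(r − 2).
Rewrite the budget in excess-of-subsistence terms: 3·(r − 2) + 11.25·(q − 4) = 111 − 3·2 − 11.25·4 = 60.
Substituting, 12·(r − 2) = 60, so r − 2 = 5 and r* = 7.
Then q − 4 = 0.8·5 = 4, so q* = 8.

r* = 7, q* = 8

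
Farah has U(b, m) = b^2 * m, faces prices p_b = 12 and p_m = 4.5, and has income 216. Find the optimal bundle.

MU_b = 2·b·m and MU_m = b^2.
MRS = MU_b/MU_m = (2/1)·m/b.
Tangency: set MRS = p_b/p_m = 12/4.5 = 8/3.
So (2/1)·m/b = 8/3, i.e. m = (4/3)·b.
Substitute into the budget 12·b + 4.5·m = 216: 18·b = 216, so b* = 12.
Then m* = (4/3)·12 = 16.

b* = 12, m* = 16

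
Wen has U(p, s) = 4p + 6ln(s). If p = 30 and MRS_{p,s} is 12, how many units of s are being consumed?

s = 18

MU_p = 4, MU_s = 6/s.
MRS = 4 ÷ (6/s).
MRS depends only on s: (2/3)·s = 12 ⇒ s = 12/(2/3) = 18.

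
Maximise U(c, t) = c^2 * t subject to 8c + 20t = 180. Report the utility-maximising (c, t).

MU_c = 2·c·t and MU_t = c^2.
MRS = MU_c/MU_t = (2/1)·t/c.
Tangency: set MRS = p_c/p_t = 8/20 = 0.4.
So (2/1)·t/c = 0.4, i.e. t = 0.2·c.
Substitute into the budget 8·c + 20·t = 180: 12·c = 180, so c* = 15.
Then t* = 0.2·15 = 3.

c* = 15, t* = 3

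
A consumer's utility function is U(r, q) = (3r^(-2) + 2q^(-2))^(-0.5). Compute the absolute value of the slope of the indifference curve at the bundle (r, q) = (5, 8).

MRS = 768/125

For CES with ρ = -2, MRS = (3/2)·(q/r)^3.
At (5, 8): MRS = 768/125.
So at (5, 8) the consumer would give up 768/125 units of q for one more unit of r.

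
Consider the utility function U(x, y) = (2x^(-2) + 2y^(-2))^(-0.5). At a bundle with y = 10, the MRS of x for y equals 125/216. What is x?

x = 12

For CES with ρ = -2, MRS = (y/x)^3.
Setting (10/x)^3 = 125/216 gives 10/x = 5/6 and x = 12.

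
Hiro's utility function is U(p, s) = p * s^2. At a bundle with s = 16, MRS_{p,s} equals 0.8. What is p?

MU_p = s^2 and MU_s = 2·p·s.
MRS = MU_p/MU_s = (1/2)·s/p.
Substitute s = 16: MRS = 8/p. Setting 8/p = 0.8 gives p = 8/0.8 = 10.

p = 10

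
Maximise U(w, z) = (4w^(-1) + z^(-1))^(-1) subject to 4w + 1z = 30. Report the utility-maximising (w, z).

w* = 6, z* = 6

For CES with ρ = -1, MRS = (4/1)·(z/w)^2.
Tangency: set MRS = p_w/p_z = 4/1 = 4.
So (z/w)^2 = 1; taking the square root, z/w = 1, i.e. z = w.
Substitute into the budget 4·w + 1·z = 30: 5·w = 30, so w* = 6 and z* = 6.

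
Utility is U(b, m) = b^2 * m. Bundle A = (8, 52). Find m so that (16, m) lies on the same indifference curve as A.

U(8, 52) = 3328.
Set U(16, m) = 3328 and solve.
With b = 16: 16^2 = 256, so m = 3328/256 = 13.
Check: U(16, 13) = 3328.

m = 13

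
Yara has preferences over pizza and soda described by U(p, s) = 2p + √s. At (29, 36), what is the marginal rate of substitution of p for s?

MRS = 24

MU_p = 2, MU_s = 1/(2√s).
MRS = 2 ÷ (1/(2√s)).
At (29, 36): MRS = 24.
So at (29, 36) the consumer would give up 24 units of s for one more unit of p.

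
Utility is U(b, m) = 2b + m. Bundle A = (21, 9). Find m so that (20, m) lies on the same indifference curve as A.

m = 11

U(21, 9) = 51.
Set U(20, m) = 51 and solve.
2·20 + m = 51 ⇒ m = 11 ⇒ m = 11.
Check: U(20, 11) = 51.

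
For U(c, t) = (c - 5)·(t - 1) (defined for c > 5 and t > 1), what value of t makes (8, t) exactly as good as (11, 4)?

U(11, 4) = 18.
Set U(8, t) = 18 and solve.
With c = 8: (8 − 5) = 3, so (t − 1) = 18/3 = 6.
So t = 1 + 6 = 7.
Check: U(8, 7) = 18.

t = 7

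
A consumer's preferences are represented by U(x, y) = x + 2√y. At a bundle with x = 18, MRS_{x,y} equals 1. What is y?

MU_x = 1, MU_y = 2/(2√y).
MRS = 1 ÷ (2/(2√y)).
MRS depends only on y: √y = 1 ⇒ √y = 1 ⇒ y = 1.

y = 1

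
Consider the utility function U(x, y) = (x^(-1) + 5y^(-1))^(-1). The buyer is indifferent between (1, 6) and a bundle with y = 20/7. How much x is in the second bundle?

x = 12

U depends on (x, y) only through S = x^(-1) + 5y^(-1), so equal utility means equal S. At (1, 6): S = 11/6.
With y = 20/7: 5·(20/7)^(-1) = 1.75, so x^(-1) = 11/6 − 1.75 = 1/12.
Hence x = 1/(1/12) = 12.
Check: U(12, 20/7) = 0.5455.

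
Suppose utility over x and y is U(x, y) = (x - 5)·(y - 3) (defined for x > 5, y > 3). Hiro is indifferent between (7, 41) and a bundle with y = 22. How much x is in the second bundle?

U(7, 41) = 76.
Set U(x, 22) = 76 and solve.
With y = 22: (22 − 3) = 19, so (x − 5) = 76/19 = 4.
So x = 5 + 4 = 9.
Check: U(9, 22) = 76.

x = 9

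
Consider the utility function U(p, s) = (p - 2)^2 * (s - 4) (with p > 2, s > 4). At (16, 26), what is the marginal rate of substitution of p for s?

MU_p = 2·(p−2)·(s−4), MU_s = (p−2)^2.
MRS = (2/1)·(s−4)/(p−2).
At (16, 26): MRS = 22/7.
The indifference curve has slope −22/7 at this bundle.

MRS = 22/7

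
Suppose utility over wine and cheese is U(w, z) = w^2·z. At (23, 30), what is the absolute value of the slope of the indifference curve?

MRS = 60/23

MU_w = 2·w·z and MU_z = w^2.
MRS = MU_w/MU_z = (2/1)·z/w.
At (23, 30): MRS = 60/23.
That is, one extra unit of w is worth 60/23 units of z at the margin.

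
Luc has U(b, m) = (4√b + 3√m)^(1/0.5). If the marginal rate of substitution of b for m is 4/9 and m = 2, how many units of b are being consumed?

b = 18

For CES with ρ = 0.5, MRS = (4/3)·√(m/b).
Setting (4/3)·√(2/b) = 4/9 gives √(2/b) = 1/3, so 2/b = 1/9 and b = 18.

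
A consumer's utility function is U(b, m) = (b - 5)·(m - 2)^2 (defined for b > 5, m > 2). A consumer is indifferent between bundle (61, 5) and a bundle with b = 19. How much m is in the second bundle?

m = 8

U(61, 5) = 504.
Set U(19, m) = 504 and solve.
With b = 19: (19 − 5) = 14, so (m − 2)^2 = 504/14 = 36.
Taking the square root (with m > 2): m − 2 = 6, so m = 8.
Check: U(19, 8) = 504.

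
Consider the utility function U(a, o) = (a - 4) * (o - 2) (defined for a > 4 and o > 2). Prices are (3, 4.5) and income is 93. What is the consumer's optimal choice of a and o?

a* = 16, o* = 10

MU_a = (o−2), MU_o = (a−4).
MRS = (o−2)/(a−4).
Tangency: set MRS = p_a/p_o = 3/4.5 = 2/3.
So (o − 2)/(a − 4) = 2/3, i.e. (o − 2) = (2/3)·(a − 4).
Rewrite the budget in excess-of-subsistence terms: 3·(a − 4) + 4.5·(o − 2) = 93 − 3·4 − 4.5·2 = 72.
Substituting, 6·(a − 4) = 72, so a − 4 = 12 and a* = 16.
Then o − 2 = (2/3)·12 = 8, so o* = 10.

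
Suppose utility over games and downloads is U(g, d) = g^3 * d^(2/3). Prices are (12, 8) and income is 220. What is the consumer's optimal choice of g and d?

g* = 15, d* = 5

MU_g = 3·g^2·d^(2/3) and MU_d = 2/3·g^3·d^(-1/3).
MRS = MU_g/MU_d = (4.5)·d/g.
Tangency: set MRS = p_g/p_d = 12/8 = 1.5.
So (4.5)·d/g = 1.5, i.e. d = (1/3)·g.
Substitute into the budget 12·g + 8·d = 220: (44/3)·g = 220, so g* = 15.
Then d* = (1/3)·15 = 5.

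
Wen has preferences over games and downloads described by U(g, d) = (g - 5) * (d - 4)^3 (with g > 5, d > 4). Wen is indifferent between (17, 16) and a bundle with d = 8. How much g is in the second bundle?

U(17, 16) = 20736.
Set U(g, 8) = 20736 and solve.
With d = 8: (8 − 4)^3 = 64, so (g − 5) = 20736/64 = 324.
So g = 5 + 324 = 329.
Check: U(329, 8) = 20736.

g = 329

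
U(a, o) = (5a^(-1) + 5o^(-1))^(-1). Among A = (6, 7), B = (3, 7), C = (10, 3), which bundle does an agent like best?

Evaluate utility at each bundle:
U(A) = 0.646.
U(B) = 0.420.
U(C) = 0.462.
Highest utility is A, so A ≻ C ≻ B.

Bundle A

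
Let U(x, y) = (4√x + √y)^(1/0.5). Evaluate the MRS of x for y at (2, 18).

MRS = 12

For CES with ρ = 0.5, MRS = (4/1)·√(y/x).
At (2, 18): MRS = 12.
So at (2, 18) the consumer would give up 12 units of y for one more unit of x.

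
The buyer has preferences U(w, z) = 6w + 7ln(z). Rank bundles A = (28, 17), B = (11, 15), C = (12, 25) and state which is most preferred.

Evaluate utility at each bundle:
U(A) = 187.832.
U(B) = 84.956.
U(C) = 94.532.
Highest utility is A, so A ≻ C ≻ B.

Bundle A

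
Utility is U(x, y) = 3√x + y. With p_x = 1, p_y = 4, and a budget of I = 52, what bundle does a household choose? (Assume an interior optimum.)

x* = 36, y* = 4

MU_x = 3/(2√x), MU_y = 1.
MRS = 3/(2√x) ÷ 1.
Tangency: set MRS = p_x/p_y = 1/4 = 0.25.
MRS depends only on x: 1.5/√x = 0.25 ⇒ √x = 1.5/0.25 = 6 ⇒ x* = 36.
From the budget, 4·y = 52 − 1·36 = 16, so y* = 4.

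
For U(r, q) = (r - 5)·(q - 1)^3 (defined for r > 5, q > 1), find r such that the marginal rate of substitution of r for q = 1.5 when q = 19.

r = 9

MU_r = (q−1)^3, MU_q = 3·(r−5)·(q−1)^2.
MRS = (1/3)·(q−1)/(r−5).
Substitute q = 19: MRS = 6/(r − 5). Setting this equal to 1.5 gives r − 5 = 6/1.5 = 4, so r = 9.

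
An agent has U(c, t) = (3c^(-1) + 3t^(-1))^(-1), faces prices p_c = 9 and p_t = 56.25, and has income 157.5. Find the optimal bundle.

For CES with ρ = -1, MRS = (t/c)^2.
Tangency: set MRS = p_c/p_t = 9/56.25 = 4/25.
So (t/c)^2 = 4/25; taking the square root, t/c = 0.4, i.e. t = 0.4·c.
Substitute into the budget 9·c + 56.25·t = 157.5: 31.5·c = 157.5, so c* = 5 and t* = 0.4·5 = 2.

c* = 5, t* = 2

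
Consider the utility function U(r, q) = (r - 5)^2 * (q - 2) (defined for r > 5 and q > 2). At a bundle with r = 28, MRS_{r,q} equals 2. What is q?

MU_r = 2·(r−5)·(q−2), MU_q = (r−5)^2.
MRS = (2/1)·(q−2)/(r−5).
Substitute r = 28: MRS = (q − 2)/11.5. Setting this equal to 2 gives q − 2 = 2·11.5 = 23, so q = 25.

q = 25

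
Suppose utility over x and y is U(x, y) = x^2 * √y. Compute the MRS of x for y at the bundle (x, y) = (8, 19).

MU_x = 2·x·√y and MU_y = 0.5·x^2·y^(-0.5).
MRS = MU_x/MU_y = (4)·y/x.
At (8, 19): MRS = 9.5.
That is, one extra unit of x is worth 9.5 units of y at the margin.

MRS = 9.5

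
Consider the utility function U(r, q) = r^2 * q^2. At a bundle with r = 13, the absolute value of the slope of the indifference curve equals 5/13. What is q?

q = 5

MU_r = 2·r·q^2 and MU_q = 2·r^2·q.
MRS = MU_r/MU_q = q/r.
Substitute r = 13: MRS = q/13. Setting q/13 = 5/13 gives q = (5/13)·13 = 5.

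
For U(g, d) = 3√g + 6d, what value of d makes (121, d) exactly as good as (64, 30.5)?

d = 29

U(64, 30.5) = 207.
Set U(121, d) = 207 and solve.
With g = 121: √121 = 11, so 6d = 207 − 3·11 = 174 and d = 29.
Check: U(121, 29) = 207.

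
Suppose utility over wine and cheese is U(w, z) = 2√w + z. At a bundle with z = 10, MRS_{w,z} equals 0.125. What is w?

w = 64

MU_w = 2/(2√w), MU_z = 1.
MRS = 2/(2√w) ÷ 1.
MRS depends only on w: 1/√w = 0.125 ⇒ √w = 1/0.125 = 8 ⇒ w = 64.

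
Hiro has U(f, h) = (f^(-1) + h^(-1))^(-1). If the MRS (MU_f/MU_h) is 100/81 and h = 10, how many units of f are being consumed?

For CES with ρ = -1, MRS = (h/f)^2.
Setting (10/f)^2 = 100/81 gives 10/f = 10/9 and f = 9.

f = 9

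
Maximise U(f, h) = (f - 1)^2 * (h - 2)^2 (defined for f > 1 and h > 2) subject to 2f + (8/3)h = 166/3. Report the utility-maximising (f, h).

f* = 13, h* = 11

MU_f = 2·(f−1)·(h−2)^2, MU_h = 2·(f−1)^2·(h−2).
MRS = (h−2)/(f−1).
Tangency: set MRS = p_f/p_h = 2/(8/3) = 0.75.
So (h − 2)/(f − 1) = 0.75, i.e. (h − 2) = 0.75·(f − 1).
Rewrite the budget in excess-of-subsistence terms: 2·(f − 1) + (8/3)·(h − 2) = 166/3 − 2·1 − (8/3)·2 = 48.
Substituting, 4·(f − 1) = 48, so f − 1 = 12 and f* = 13.
Then h − 2 = 0.75·12 = 9, so h* = 11.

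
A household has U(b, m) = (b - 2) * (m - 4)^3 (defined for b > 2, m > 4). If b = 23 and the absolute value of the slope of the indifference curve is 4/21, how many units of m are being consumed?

MU_b = (m−4)^3, MU_m = 3·(b−2)·(m−4)^2.
MRS = (1/3)·(m−4)/(b−2).
Substitute b = 23: MRS = (m − 4)/63. Setting this equal to 4/21 gives m − 4 = (4/21)·63 = 12, so m = 16.

m = 16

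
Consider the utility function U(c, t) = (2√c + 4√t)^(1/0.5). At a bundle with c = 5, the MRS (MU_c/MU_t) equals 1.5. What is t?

For CES with ρ = 0.5, MRS = (2/4)·√(t/c).
Setting (2/4)·√(t/5) = 1.5 gives √(t/5) = 3, so t/5 = 9 and t = 45.

t = 45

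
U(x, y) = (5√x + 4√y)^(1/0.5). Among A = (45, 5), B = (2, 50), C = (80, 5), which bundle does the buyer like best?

Bundle C

Evaluate utility at each bundle:
U(A) = 1805.000.
U(B) = 1250.000.
U(C) = 2880.000.
Highest utility is C, so C ≻ A ≻ B.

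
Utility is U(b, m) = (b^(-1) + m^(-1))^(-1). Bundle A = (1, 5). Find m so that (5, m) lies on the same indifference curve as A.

m = 1

U depends on (b, m) only through S = b^(-1) + m^(-1), so equal utility means equal S. At (1, 5): S = 1.2.
With b = 5: 5^(-1) = 0.2, so m^(-1) = 1.2 − 0.2 = 1.
Hence m = 1/1 = 1.
Check: U(5, 1) = 0.8333.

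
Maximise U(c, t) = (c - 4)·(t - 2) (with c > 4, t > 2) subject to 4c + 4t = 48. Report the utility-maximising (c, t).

c* = 7, t* = 5

MU_c = (t−2), MU_t = (c−4).
MRS = (t−2)/(c−4).
Tangency: set MRS = p_c/p_t = 4/4 = 1.
So (t − 2)/(c − 4) = 1, i.e. (t − 2) = (c − 4).
Rewrite the budget in excess-of-subsistence terms: 4·(c − 4) + 4·(t − 2) = 48 − 4·4 − 4·2 = 24.
Substituting, 8·(c − 4) = 24, so c − 4 = 3 and c* = 7.
Then t − 2 = 3, so t* = 5.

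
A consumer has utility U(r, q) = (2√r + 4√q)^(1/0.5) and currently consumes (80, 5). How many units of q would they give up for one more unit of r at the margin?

For CES with ρ = 0.5, MRS = (2/4)·√(q/r).
At (80, 5): MRS = 0.125.
So at (80, 5) the consumer would give up 0.125 units of q for one more unit of r.

MRS = 0.125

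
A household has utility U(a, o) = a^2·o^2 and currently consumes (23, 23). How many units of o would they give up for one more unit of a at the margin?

MRS = 1

MU_a = 2·a·o^2 and MU_o = 2·a^2·o.
MRS = MU_a/MU_o = o/a.
At (23, 23): MRS = 1.
So at (23, 23) the consumer would give up 1 units of o for one more unit of a.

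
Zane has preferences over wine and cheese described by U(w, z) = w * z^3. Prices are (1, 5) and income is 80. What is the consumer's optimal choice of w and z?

MU_w = z^3 and MU_z = 3·w·z^2.
MRS = MU_w/MU_z = (1/3)·z/w.
Tangency: set MRS = p_w/p_z = 1/5 = 0.2.
So (1/3)·z/w = 0.2, i.e. z = 0.6·w.
Substitute into the budget 1·w + 5·z = 80: 4·w = 80, so w* = 20.
Then z* = 0.6·20 = 12.

w* = 20, z* = 12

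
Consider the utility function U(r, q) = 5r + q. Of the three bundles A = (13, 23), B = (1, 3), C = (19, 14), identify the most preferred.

Evaluate utility at each bundle:
U(A) = 88.
U(B) = 8.
U(C) = 109.
Highest utility is C, so C ≻ A ≻ B.

Bundle C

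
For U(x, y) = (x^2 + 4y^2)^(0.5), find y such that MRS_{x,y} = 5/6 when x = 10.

y = 3

For CES with ρ = 2, MRS = (1/4)·(y/x)^(-1).
Setting (1/4)·(y/10)^(-1) = 5/6 gives (y/10)^(-1) = 10/3, so y/10 = 0.3 and y = 3.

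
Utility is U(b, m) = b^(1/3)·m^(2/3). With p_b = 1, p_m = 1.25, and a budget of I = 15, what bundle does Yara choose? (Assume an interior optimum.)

b* = 5, m* = 8

MU_b = 1/3·b^(-2/3)·m^(2/3) and MU_m = 2/3·b^(1/3)·m^(-1/3).
MRS = MU_b/MU_m = (0.5)·m/b.
Tangency: set MRS = p_b/p_m = 1/1.25 = 0.8.
So (0.5)·m/b = 0.8, i.e. m = 1.6·b.
Substitute into the budget 1·b + 1.25·m = 15: 3·b = 15, so b* = 5.
Then m* = 1.6·5 = 8.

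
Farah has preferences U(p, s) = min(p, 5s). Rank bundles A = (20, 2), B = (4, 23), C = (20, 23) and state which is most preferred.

Evaluate utility at each bundle:
U(A) = 10.
U(B) = 4.
U(C) = 20.
Highest utility is C, so C ≻ A ≻ B.

Bundle C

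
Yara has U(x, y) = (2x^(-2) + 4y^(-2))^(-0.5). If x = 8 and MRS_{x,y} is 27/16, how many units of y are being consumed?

y = 12

For CES with ρ = -2, MRS = (2/4)·(y/x)^3.
Setting (2/4)·(y/8)^3 = 27/16 gives (y/8)^3 = 3.375, so y/8 = 1.5 and y = 12.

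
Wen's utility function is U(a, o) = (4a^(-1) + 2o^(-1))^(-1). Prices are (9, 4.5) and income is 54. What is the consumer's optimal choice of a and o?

a* = 4, o* = 4

For CES with ρ = -1, MRS = (4/2)·(o/a)^2.
Tangency: set MRS = p_a/p_o = 9/4.5 = 2.
So (o/a)^2 = 1; taking the square root, o/a = 1, i.e. o = a.
Substitute into the budget 9·a + 4.5·o = 54: 13.5·a = 54, so a* = 4 and o* = 4.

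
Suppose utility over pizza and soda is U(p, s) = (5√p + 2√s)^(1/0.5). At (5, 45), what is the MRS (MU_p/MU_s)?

MRS = 7.5

For CES with ρ = 0.5, MRS = (5/2)·√(s/p).
At (5, 45): MRS = 7.5.
That is, one extra unit of p is worth 7.5 units of s at the margin.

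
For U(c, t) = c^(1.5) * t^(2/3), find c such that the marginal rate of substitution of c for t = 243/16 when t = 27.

c = 4

MU_c = 1.5·√c·t^(2/3) and MU_t = 2/3·c^(1.5)·t^(-1/3).
MRS = MU_c/MU_t = (2.25)·t/c.
Substitute t = 27: MRS = 60.75/c. Setting 60.75/c = 243/16 gives c = 60.75/(243/16) = 4.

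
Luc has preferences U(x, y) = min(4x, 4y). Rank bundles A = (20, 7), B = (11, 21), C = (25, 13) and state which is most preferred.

Evaluate utility at each bundle:
U(A) = 28.
U(B) = 44.
U(C) = 52.
Highest utility is C, so C ≻ B ≻ A.

Bundle C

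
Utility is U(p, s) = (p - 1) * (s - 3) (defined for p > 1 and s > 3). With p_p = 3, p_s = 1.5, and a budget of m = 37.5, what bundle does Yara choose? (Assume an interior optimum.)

p* = 6, s* = 13

MU_p = (s−3), MU_s = (p−1).
MRS = (s−3)/(p−1).
Tangency: set MRS = p_p/p_s = 3/1.5 = 2.
So (s − 3)/(p − 1) = 2, i.e. (s − 3) = 2·(p − 1).
Rewrite the budget in excess-of-subsistence terms: 3·(p − 1) + 1.5·(s − 3) = 37.5 − 3·1 − 1.5·3 = 30.
Substituting, 6·(p − 1) = 30, so p − 1 = 5 and p* = 6.
Then s − 3 = 2·5 = 10, so s* = 13.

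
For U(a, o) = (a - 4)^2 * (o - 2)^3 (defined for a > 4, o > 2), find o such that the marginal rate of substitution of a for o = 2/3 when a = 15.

MU_a = 2·(a−4)·(o−2)^3, MU_o = 3·(a−4)^2·(o−2)^2.
MRS = (2/3)·(o−2)/(a−4).
Substitute a = 15: MRS = (o − 2)/16.5. Setting this equal to 2/3 gives o − 2 = (2/3)·16.5 = 11, so o = 13.

o = 13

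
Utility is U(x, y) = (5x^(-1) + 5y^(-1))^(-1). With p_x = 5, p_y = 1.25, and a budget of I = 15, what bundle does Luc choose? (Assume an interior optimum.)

x* = 2, y* = 4

For CES with ρ = -1, MRS = (y/x)^2.
Tangency: set MRS = p_x/p_y = 5/1.25 = 4.
So (y/x)^2 = 4; taking the square root, y/x = 2, i.e. y = 2·x.
Substitute into the budget 5·x + 1.25·y = 15: 7.5·x = 15, so x* = 2 and y* = 2·2 = 4.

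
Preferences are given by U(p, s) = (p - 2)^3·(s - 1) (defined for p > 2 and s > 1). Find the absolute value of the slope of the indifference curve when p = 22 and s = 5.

MU_p = 3·(p−2)^2·(s−1), MU_s = (p−2)^3.
MRS = (3/1)·(s−1)/(p−2).
At (22, 5): MRS = 0.6.
So at (22, 5) the consumer would give up 0.6 units of s for one more unit of p.

MRS = 0.6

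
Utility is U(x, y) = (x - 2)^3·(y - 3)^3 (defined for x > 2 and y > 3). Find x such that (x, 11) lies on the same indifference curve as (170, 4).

U(170, 4) = 4741632.
Set U(x, 11) = 4741632 and solve.
With y = 11: (11 − 3)^3 = 512, so (x − 2)^3 = 4741632/512 = 9261.
Taking the cube root (with x > 2): x − 2 = 21, so x = 23.
Check: U(23, 11) = 4741632.

x = 23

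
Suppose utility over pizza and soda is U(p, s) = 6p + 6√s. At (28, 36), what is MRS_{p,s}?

MU_p = 6, MU_s = 6/(2√s).
MRS = 6 ÷ (6/(2√s)).
At (28, 36): MRS = 12.
That is, one extra unit of p is worth 12 units of s at the margin.

MRS = 12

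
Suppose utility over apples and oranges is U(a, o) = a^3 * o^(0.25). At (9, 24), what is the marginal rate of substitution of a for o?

MU_a = 3·a^2·o^(0.25) and MU_o = 0.25·a^3·o^(-0.75).
MRS = MU_a/MU_o = (12)·o/a.
At (9, 24): MRS = 32.
So at (9, 24) the consumer would give up 32 units of o for one more unit of a.

MRS = 32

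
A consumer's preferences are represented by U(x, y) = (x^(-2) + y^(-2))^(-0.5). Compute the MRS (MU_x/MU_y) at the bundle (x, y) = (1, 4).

MRS = 64

For CES with ρ = -2, MRS = (y/x)^3.
At (1, 4): MRS = 64.
So at (1, 4) the consumer would give up 64 units of y for one more unit of x.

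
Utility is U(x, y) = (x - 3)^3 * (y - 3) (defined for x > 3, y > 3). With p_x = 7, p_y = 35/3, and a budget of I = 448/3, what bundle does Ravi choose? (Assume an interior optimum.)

MU_x = 3·(x−3)^2·(y−3), MU_y = (x−3)^3.
MRS = (3/1)·(y−3)/(x−3).
Tangency: set MRS = p_x/p_y = 7/(35/3) = 0.6.
So (3/1)·(y − 3)/(x − 3) = 0.6, i.e. (y − 3) = 0.2·(x − 3).
Rewrite the budget in excess-of-subsistence terms: 7·(x − 3) + (35/3)·(y − 3) = 448/3 − 7·3 − (35/3)·3 = 280/3.
Substituting, (28/3)·(x − 3) = 280/3, so x − 3 = 10 and x* = 13.
Then y − 3 = 0.2·10 = 2, so y* = 5.

x* = 13, y* = 5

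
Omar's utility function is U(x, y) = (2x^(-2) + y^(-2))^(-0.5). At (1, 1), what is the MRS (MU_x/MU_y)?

MRS = 2

For CES with ρ = -2, MRS = (2/1)·(y/x)^3.
At (1, 1): MRS = 2.
So at (1, 1) the consumer would give up 2 units of y for one more unit of x.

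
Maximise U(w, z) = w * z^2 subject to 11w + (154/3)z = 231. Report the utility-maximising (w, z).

w* = 7, z* = 3

MU_w = z^2 and MU_z = 2·w·z.
MRS = MU_w/MU_z = (1/2)·z/w.
Tangency: set MRS = p_w/p_z = 11/(154/3) = 3/14.
So (1/2)·z/w = 3/14, i.e. z = (3/7)·w.
Substitute into the budget 11·w + (154/3)·z = 231: 33·w = 231, so w* = 7.
Then z* = (3/7)·7 = 3.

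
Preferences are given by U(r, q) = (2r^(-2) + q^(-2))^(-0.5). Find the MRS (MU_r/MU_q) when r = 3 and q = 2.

For CES with ρ = -2, MRS = (2/1)·(q/r)^3.
At (3, 2): MRS = 16/27.
That is, one extra unit of r is worth 16/27 units of q at the margin.

MRS = 16/27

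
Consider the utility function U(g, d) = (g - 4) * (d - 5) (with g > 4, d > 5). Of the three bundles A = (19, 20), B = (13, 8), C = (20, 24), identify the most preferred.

Evaluate utility at each bundle:
U(A) = 225.
U(B) = 27.
U(C) = 304.
Highest utility is C, so C ≻ A ≻ B.

Bundle C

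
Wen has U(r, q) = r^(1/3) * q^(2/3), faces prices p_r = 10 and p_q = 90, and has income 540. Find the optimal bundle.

r* = 18, q* = 4

MU_r = 1/3·r^(-2/3)·q^(2/3) and MU_q = 2/3·r^(1/3)·q^(-1/3).
MRS = MU_r/MU_q = (0.5)·q/r.
Tangency: set MRS = p_r/p_q = 10/90 = 1/9.
So (0.5)·q/r = 1/9, i.e. q = (2/9)·r.
Substitute into the budget 10·r + 90·q = 540: 30·r = 540, so r* = 18.
Then q* = (2/9)·18 = 4.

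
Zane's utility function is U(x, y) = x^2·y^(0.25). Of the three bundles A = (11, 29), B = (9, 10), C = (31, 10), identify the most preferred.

Evaluate utility at each bundle:
U(A) = 280.792.
U(B) = 144.041.
U(C) = 1708.927.
Highest utility is C, so C ≻ A ≻ B.

Bundle C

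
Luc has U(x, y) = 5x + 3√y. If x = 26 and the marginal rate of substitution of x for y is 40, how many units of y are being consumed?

y = 144

MU_x = 5, MU_y = 3/(2√y).
MRS = 5 ÷ (3/(2√y)).
MRS depends only on y: (10/3)·√y = 40 ⇒ √y = 40/(10/3) = 12 ⇒ y = 144.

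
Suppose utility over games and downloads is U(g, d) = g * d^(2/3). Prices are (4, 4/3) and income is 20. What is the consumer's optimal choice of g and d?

g* = 3, d* = 6

MU_g = d^(2/3) and MU_d = 2/3·g·d^(-1/3).
MRS = MU_g/MU_d = (1.5)·d/g.
Tangency: set MRS = p_g/p_d = 4/(4/3) = 3.
So (1.5)·d/g = 3, i.e. d = 2·g.
Substitute into the budget 4·g + (4/3)·d = 20: (20/3)·g = 20, so g* = 3.
Then d* = 2·3 = 6.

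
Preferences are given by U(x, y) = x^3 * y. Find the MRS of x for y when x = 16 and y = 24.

MRS = 4.5

MU_x = 3·x^2·y and MU_y = x^3.
MRS = MU_x/MU_y = (3/1)·y/x.
At (16, 24): MRS = 4.5.
So at (16, 24) the consumer would give up 4.5 units of y for one more unit of x.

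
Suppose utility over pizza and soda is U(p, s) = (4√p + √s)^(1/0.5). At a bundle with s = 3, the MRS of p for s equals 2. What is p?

p = 12

For CES with ρ = 0.5, MRS = (4/1)·√(s/p).
Setting (4/1)·√(3/p) = 2 gives √(3/p) = 0.5, so 3/p = 0.25 and p = 12.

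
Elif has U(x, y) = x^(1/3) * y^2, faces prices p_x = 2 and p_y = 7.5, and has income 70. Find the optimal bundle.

MU_x = 1/3·x^(-2/3)·y^2 and MU_y = 2·x^(1/3)·y.
MRS = MU_x/MU_y = (1/6)·y/x.
Tangency: set MRS = p_x/p_y = 2/7.5 = 4/15.
So (1/6)·y/x = 4/15, i.e. y = 1.6·x.
Substitute into the budget 2·x + 7.5·y = 70: 14·x = 70, so x* = 5.
Then y* = 1.6·5 = 8.

x* = 5, y* = 8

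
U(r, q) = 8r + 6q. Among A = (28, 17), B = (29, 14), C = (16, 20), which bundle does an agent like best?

Bundle A

Evaluate utility at each bundle:
U(A) = 326.
U(B) = 316.
U(C) = 248.
Highest utility is A, so A ≻ B ≻ C.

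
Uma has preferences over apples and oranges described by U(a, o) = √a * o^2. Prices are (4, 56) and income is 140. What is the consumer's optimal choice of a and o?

a* = 7, o* = 2

MU_a = 0.5·a^(-0.5)·o^2 and MU_o = 2·√a·o.
MRS = MU_a/MU_o = (0.25)·o/a.
Tangency: set MRS = p_a/p_o = 4/56 = 1/14.
So (0.25)·o/a = 1/14, i.e. o = (2/7)·a.
Substitute into the budget 4·a + 56·o = 140: 20·a = 140, so a* = 7.
Then o* = (2/7)·7 = 2.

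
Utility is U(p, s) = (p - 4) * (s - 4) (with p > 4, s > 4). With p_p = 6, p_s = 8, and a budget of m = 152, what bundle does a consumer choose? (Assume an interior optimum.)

MU_p = (s−4), MU_s = (p−4).
MRS = (s−4)/(p−4).
Tangency: set MRS = p_p/p_s = 6/8 = 0.75.
So (s − 4)/(p − 4) = 0.75, i.e. (s − 4) = 0.75·(p − 4).
Rewrite the budget in excess-of-subsistence terms: 6·(p − 4) + 8·(s − 4) = 152 − 6·4 − 8·4 = 96.
Substituting, 12·(p − 4) = 96, so p − 4 = 8 and p* = 12.
Then s − 4 = 0.75·8 = 6, so s* = 10.

p* = 12, s* = 10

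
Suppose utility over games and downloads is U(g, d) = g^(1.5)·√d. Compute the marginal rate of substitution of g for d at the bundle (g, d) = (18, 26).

MU_g = 1.5·√g·√d and MU_d = 0.5·g^(1.5)·d^(-0.5).
MRS = MU_g/MU_d = (3)·d/g.
At (18, 26): MRS = 13/3.
So at (18, 26) the consumer would give up 13/3 units of d for one more unit of g.

MRS = 13/3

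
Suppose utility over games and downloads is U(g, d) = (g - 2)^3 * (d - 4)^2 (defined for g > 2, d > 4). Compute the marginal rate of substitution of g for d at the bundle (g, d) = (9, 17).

MU_g = 3·(g−2)^2·(d−4)^2, MU_d = 2·(g−2)^3·(d−4).
MRS = (3/2)·(d−4)/(g−2).
At (9, 17): MRS = 39/14.
The indifference curve has slope −39/14 at this bundle.

MRS = 39/14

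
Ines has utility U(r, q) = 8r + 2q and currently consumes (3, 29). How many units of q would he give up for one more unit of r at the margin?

MU_r = 8, MU_q = 2, so MRS = 8/2 = 4 at every bundle.
At (3, 29): MRS = 4.
So at (3, 29) the consumer would give up 4 units of q for one more unit of r.

MRS = 4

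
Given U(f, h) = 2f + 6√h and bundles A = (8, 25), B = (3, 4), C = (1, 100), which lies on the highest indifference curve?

Evaluate utility at each bundle:
U(A) = 46.000.
U(B) = 18.000.
U(C) = 62.000.
Highest utility is C, so C ≻ A ≻ B.

Bundle C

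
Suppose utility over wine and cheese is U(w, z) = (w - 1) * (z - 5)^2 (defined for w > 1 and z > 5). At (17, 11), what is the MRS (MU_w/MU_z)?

MRS = 3/16

MU_w = (z−5)^2, MU_z = 2·(w−1)·(z−5).
MRS = (1/2)·(z−5)/(w−1).
At (17, 11): MRS = 3/16.
The indifference curve has slope −3/16 at this bundle.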